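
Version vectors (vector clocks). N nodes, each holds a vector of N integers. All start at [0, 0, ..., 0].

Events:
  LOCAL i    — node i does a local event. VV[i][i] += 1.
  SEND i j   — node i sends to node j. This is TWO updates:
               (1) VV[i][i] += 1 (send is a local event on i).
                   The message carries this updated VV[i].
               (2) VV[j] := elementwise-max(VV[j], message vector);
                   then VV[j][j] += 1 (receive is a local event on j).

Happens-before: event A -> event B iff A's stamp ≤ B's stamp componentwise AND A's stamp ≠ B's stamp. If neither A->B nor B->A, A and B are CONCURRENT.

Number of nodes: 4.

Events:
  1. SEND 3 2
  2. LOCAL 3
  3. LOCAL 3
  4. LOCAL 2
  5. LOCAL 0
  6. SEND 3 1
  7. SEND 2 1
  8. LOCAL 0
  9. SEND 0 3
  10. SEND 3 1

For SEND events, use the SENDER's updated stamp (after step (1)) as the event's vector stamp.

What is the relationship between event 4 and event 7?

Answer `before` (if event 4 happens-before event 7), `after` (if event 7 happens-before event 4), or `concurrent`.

Answer: before

Derivation:
Initial: VV[0]=[0, 0, 0, 0]
Initial: VV[1]=[0, 0, 0, 0]
Initial: VV[2]=[0, 0, 0, 0]
Initial: VV[3]=[0, 0, 0, 0]
Event 1: SEND 3->2: VV[3][3]++ -> VV[3]=[0, 0, 0, 1], msg_vec=[0, 0, 0, 1]; VV[2]=max(VV[2],msg_vec) then VV[2][2]++ -> VV[2]=[0, 0, 1, 1]
Event 2: LOCAL 3: VV[3][3]++ -> VV[3]=[0, 0, 0, 2]
Event 3: LOCAL 3: VV[3][3]++ -> VV[3]=[0, 0, 0, 3]
Event 4: LOCAL 2: VV[2][2]++ -> VV[2]=[0, 0, 2, 1]
Event 5: LOCAL 0: VV[0][0]++ -> VV[0]=[1, 0, 0, 0]
Event 6: SEND 3->1: VV[3][3]++ -> VV[3]=[0, 0, 0, 4], msg_vec=[0, 0, 0, 4]; VV[1]=max(VV[1],msg_vec) then VV[1][1]++ -> VV[1]=[0, 1, 0, 4]
Event 7: SEND 2->1: VV[2][2]++ -> VV[2]=[0, 0, 3, 1], msg_vec=[0, 0, 3, 1]; VV[1]=max(VV[1],msg_vec) then VV[1][1]++ -> VV[1]=[0, 2, 3, 4]
Event 8: LOCAL 0: VV[0][0]++ -> VV[0]=[2, 0, 0, 0]
Event 9: SEND 0->3: VV[0][0]++ -> VV[0]=[3, 0, 0, 0], msg_vec=[3, 0, 0, 0]; VV[3]=max(VV[3],msg_vec) then VV[3][3]++ -> VV[3]=[3, 0, 0, 5]
Event 10: SEND 3->1: VV[3][3]++ -> VV[3]=[3, 0, 0, 6], msg_vec=[3, 0, 0, 6]; VV[1]=max(VV[1],msg_vec) then VV[1][1]++ -> VV[1]=[3, 3, 3, 6]
Event 4 stamp: [0, 0, 2, 1]
Event 7 stamp: [0, 0, 3, 1]
[0, 0, 2, 1] <= [0, 0, 3, 1]? True
[0, 0, 3, 1] <= [0, 0, 2, 1]? False
Relation: before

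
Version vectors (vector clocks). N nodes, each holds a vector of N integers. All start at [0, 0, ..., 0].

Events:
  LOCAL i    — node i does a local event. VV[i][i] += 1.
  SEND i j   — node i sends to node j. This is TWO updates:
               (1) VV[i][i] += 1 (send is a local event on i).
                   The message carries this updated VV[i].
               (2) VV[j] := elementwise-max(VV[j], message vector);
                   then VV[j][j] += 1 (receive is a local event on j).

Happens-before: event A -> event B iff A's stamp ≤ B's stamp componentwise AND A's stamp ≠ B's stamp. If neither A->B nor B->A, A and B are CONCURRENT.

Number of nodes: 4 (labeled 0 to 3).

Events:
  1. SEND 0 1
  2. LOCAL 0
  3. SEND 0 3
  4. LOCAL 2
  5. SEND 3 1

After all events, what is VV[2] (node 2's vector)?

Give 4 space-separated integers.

Initial: VV[0]=[0, 0, 0, 0]
Initial: VV[1]=[0, 0, 0, 0]
Initial: VV[2]=[0, 0, 0, 0]
Initial: VV[3]=[0, 0, 0, 0]
Event 1: SEND 0->1: VV[0][0]++ -> VV[0]=[1, 0, 0, 0], msg_vec=[1, 0, 0, 0]; VV[1]=max(VV[1],msg_vec) then VV[1][1]++ -> VV[1]=[1, 1, 0, 0]
Event 2: LOCAL 0: VV[0][0]++ -> VV[0]=[2, 0, 0, 0]
Event 3: SEND 0->3: VV[0][0]++ -> VV[0]=[3, 0, 0, 0], msg_vec=[3, 0, 0, 0]; VV[3]=max(VV[3],msg_vec) then VV[3][3]++ -> VV[3]=[3, 0, 0, 1]
Event 4: LOCAL 2: VV[2][2]++ -> VV[2]=[0, 0, 1, 0]
Event 5: SEND 3->1: VV[3][3]++ -> VV[3]=[3, 0, 0, 2], msg_vec=[3, 0, 0, 2]; VV[1]=max(VV[1],msg_vec) then VV[1][1]++ -> VV[1]=[3, 2, 0, 2]
Final vectors: VV[0]=[3, 0, 0, 0]; VV[1]=[3, 2, 0, 2]; VV[2]=[0, 0, 1, 0]; VV[3]=[3, 0, 0, 2]

Answer: 0 0 1 0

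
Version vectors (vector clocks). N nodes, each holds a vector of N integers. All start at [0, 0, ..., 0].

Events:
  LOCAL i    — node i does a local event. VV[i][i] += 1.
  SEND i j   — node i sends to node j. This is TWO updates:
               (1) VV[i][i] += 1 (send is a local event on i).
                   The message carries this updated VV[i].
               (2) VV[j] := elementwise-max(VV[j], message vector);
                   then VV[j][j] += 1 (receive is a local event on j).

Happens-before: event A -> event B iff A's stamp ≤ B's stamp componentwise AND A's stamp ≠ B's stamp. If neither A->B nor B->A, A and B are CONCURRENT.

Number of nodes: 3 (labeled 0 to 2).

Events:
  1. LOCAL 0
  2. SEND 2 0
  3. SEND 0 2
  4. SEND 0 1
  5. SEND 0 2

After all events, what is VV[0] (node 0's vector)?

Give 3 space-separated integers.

Answer: 5 0 1

Derivation:
Initial: VV[0]=[0, 0, 0]
Initial: VV[1]=[0, 0, 0]
Initial: VV[2]=[0, 0, 0]
Event 1: LOCAL 0: VV[0][0]++ -> VV[0]=[1, 0, 0]
Event 2: SEND 2->0: VV[2][2]++ -> VV[2]=[0, 0, 1], msg_vec=[0, 0, 1]; VV[0]=max(VV[0],msg_vec) then VV[0][0]++ -> VV[0]=[2, 0, 1]
Event 3: SEND 0->2: VV[0][0]++ -> VV[0]=[3, 0, 1], msg_vec=[3, 0, 1]; VV[2]=max(VV[2],msg_vec) then VV[2][2]++ -> VV[2]=[3, 0, 2]
Event 4: SEND 0->1: VV[0][0]++ -> VV[0]=[4, 0, 1], msg_vec=[4, 0, 1]; VV[1]=max(VV[1],msg_vec) then VV[1][1]++ -> VV[1]=[4, 1, 1]
Event 5: SEND 0->2: VV[0][0]++ -> VV[0]=[5, 0, 1], msg_vec=[5, 0, 1]; VV[2]=max(VV[2],msg_vec) then VV[2][2]++ -> VV[2]=[5, 0, 3]
Final vectors: VV[0]=[5, 0, 1]; VV[1]=[4, 1, 1]; VV[2]=[5, 0, 3]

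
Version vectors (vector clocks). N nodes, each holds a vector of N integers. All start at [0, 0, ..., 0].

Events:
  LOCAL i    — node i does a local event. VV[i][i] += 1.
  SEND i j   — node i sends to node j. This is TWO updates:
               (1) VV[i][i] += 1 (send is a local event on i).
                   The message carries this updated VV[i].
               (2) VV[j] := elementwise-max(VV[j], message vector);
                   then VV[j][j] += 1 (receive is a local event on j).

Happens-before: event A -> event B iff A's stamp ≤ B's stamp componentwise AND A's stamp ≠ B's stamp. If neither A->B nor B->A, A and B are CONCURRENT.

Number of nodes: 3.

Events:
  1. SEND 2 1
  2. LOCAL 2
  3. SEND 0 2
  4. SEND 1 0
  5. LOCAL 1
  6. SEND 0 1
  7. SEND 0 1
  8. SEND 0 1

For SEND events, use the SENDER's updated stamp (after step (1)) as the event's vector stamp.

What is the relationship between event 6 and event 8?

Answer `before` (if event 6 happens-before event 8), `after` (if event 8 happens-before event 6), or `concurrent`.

Answer: before

Derivation:
Initial: VV[0]=[0, 0, 0]
Initial: VV[1]=[0, 0, 0]
Initial: VV[2]=[0, 0, 0]
Event 1: SEND 2->1: VV[2][2]++ -> VV[2]=[0, 0, 1], msg_vec=[0, 0, 1]; VV[1]=max(VV[1],msg_vec) then VV[1][1]++ -> VV[1]=[0, 1, 1]
Event 2: LOCAL 2: VV[2][2]++ -> VV[2]=[0, 0, 2]
Event 3: SEND 0->2: VV[0][0]++ -> VV[0]=[1, 0, 0], msg_vec=[1, 0, 0]; VV[2]=max(VV[2],msg_vec) then VV[2][2]++ -> VV[2]=[1, 0, 3]
Event 4: SEND 1->0: VV[1][1]++ -> VV[1]=[0, 2, 1], msg_vec=[0, 2, 1]; VV[0]=max(VV[0],msg_vec) then VV[0][0]++ -> VV[0]=[2, 2, 1]
Event 5: LOCAL 1: VV[1][1]++ -> VV[1]=[0, 3, 1]
Event 6: SEND 0->1: VV[0][0]++ -> VV[0]=[3, 2, 1], msg_vec=[3, 2, 1]; VV[1]=max(VV[1],msg_vec) then VV[1][1]++ -> VV[1]=[3, 4, 1]
Event 7: SEND 0->1: VV[0][0]++ -> VV[0]=[4, 2, 1], msg_vec=[4, 2, 1]; VV[1]=max(VV[1],msg_vec) then VV[1][1]++ -> VV[1]=[4, 5, 1]
Event 8: SEND 0->1: VV[0][0]++ -> VV[0]=[5, 2, 1], msg_vec=[5, 2, 1]; VV[1]=max(VV[1],msg_vec) then VV[1][1]++ -> VV[1]=[5, 6, 1]
Event 6 stamp: [3, 2, 1]
Event 8 stamp: [5, 2, 1]
[3, 2, 1] <= [5, 2, 1]? True
[5, 2, 1] <= [3, 2, 1]? False
Relation: before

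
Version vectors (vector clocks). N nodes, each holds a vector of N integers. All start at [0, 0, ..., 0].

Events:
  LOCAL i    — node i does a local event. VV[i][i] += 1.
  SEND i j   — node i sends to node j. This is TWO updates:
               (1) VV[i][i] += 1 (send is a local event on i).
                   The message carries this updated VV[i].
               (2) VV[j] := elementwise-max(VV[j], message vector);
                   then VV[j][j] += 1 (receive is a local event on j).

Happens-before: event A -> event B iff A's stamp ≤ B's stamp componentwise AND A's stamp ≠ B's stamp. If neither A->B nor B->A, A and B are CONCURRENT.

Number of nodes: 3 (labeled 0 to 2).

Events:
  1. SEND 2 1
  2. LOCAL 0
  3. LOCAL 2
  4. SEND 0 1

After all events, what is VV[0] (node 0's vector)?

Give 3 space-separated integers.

Answer: 2 0 0

Derivation:
Initial: VV[0]=[0, 0, 0]
Initial: VV[1]=[0, 0, 0]
Initial: VV[2]=[0, 0, 0]
Event 1: SEND 2->1: VV[2][2]++ -> VV[2]=[0, 0, 1], msg_vec=[0, 0, 1]; VV[1]=max(VV[1],msg_vec) then VV[1][1]++ -> VV[1]=[0, 1, 1]
Event 2: LOCAL 0: VV[0][0]++ -> VV[0]=[1, 0, 0]
Event 3: LOCAL 2: VV[2][2]++ -> VV[2]=[0, 0, 2]
Event 4: SEND 0->1: VV[0][0]++ -> VV[0]=[2, 0, 0], msg_vec=[2, 0, 0]; VV[1]=max(VV[1],msg_vec) then VV[1][1]++ -> VV[1]=[2, 2, 1]
Final vectors: VV[0]=[2, 0, 0]; VV[1]=[2, 2, 1]; VV[2]=[0, 0, 2]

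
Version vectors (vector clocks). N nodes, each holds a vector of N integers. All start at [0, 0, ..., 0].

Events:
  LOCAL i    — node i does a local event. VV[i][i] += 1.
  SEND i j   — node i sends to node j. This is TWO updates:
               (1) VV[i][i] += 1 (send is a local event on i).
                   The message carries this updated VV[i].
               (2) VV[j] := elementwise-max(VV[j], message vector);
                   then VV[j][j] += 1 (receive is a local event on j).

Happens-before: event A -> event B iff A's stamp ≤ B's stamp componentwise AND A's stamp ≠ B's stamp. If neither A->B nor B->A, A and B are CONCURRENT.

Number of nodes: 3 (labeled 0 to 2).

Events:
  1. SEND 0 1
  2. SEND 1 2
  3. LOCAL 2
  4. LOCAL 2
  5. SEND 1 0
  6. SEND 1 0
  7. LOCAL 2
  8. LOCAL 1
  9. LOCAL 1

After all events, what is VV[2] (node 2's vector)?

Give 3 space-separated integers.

Answer: 1 2 4

Derivation:
Initial: VV[0]=[0, 0, 0]
Initial: VV[1]=[0, 0, 0]
Initial: VV[2]=[0, 0, 0]
Event 1: SEND 0->1: VV[0][0]++ -> VV[0]=[1, 0, 0], msg_vec=[1, 0, 0]; VV[1]=max(VV[1],msg_vec) then VV[1][1]++ -> VV[1]=[1, 1, 0]
Event 2: SEND 1->2: VV[1][1]++ -> VV[1]=[1, 2, 0], msg_vec=[1, 2, 0]; VV[2]=max(VV[2],msg_vec) then VV[2][2]++ -> VV[2]=[1, 2, 1]
Event 3: LOCAL 2: VV[2][2]++ -> VV[2]=[1, 2, 2]
Event 4: LOCAL 2: VV[2][2]++ -> VV[2]=[1, 2, 3]
Event 5: SEND 1->0: VV[1][1]++ -> VV[1]=[1, 3, 0], msg_vec=[1, 3, 0]; VV[0]=max(VV[0],msg_vec) then VV[0][0]++ -> VV[0]=[2, 3, 0]
Event 6: SEND 1->0: VV[1][1]++ -> VV[1]=[1, 4, 0], msg_vec=[1, 4, 0]; VV[0]=max(VV[0],msg_vec) then VV[0][0]++ -> VV[0]=[3, 4, 0]
Event 7: LOCAL 2: VV[2][2]++ -> VV[2]=[1, 2, 4]
Event 8: LOCAL 1: VV[1][1]++ -> VV[1]=[1, 5, 0]
Event 9: LOCAL 1: VV[1][1]++ -> VV[1]=[1, 6, 0]
Final vectors: VV[0]=[3, 4, 0]; VV[1]=[1, 6, 0]; VV[2]=[1, 2, 4]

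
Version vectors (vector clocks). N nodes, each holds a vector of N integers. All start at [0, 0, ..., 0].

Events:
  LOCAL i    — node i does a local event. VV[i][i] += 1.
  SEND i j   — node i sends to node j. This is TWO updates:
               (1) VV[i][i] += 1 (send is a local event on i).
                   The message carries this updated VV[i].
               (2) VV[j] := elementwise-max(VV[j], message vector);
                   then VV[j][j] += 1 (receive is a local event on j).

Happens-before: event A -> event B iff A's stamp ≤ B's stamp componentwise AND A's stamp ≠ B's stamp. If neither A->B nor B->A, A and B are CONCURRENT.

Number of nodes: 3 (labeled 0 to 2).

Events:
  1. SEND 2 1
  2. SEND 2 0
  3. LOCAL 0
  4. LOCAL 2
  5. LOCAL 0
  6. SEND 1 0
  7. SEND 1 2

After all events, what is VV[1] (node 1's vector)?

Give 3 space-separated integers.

Initial: VV[0]=[0, 0, 0]
Initial: VV[1]=[0, 0, 0]
Initial: VV[2]=[0, 0, 0]
Event 1: SEND 2->1: VV[2][2]++ -> VV[2]=[0, 0, 1], msg_vec=[0, 0, 1]; VV[1]=max(VV[1],msg_vec) then VV[1][1]++ -> VV[1]=[0, 1, 1]
Event 2: SEND 2->0: VV[2][2]++ -> VV[2]=[0, 0, 2], msg_vec=[0, 0, 2]; VV[0]=max(VV[0],msg_vec) then VV[0][0]++ -> VV[0]=[1, 0, 2]
Event 3: LOCAL 0: VV[0][0]++ -> VV[0]=[2, 0, 2]
Event 4: LOCAL 2: VV[2][2]++ -> VV[2]=[0, 0, 3]
Event 5: LOCAL 0: VV[0][0]++ -> VV[0]=[3, 0, 2]
Event 6: SEND 1->0: VV[1][1]++ -> VV[1]=[0, 2, 1], msg_vec=[0, 2, 1]; VV[0]=max(VV[0],msg_vec) then VV[0][0]++ -> VV[0]=[4, 2, 2]
Event 7: SEND 1->2: VV[1][1]++ -> VV[1]=[0, 3, 1], msg_vec=[0, 3, 1]; VV[2]=max(VV[2],msg_vec) then VV[2][2]++ -> VV[2]=[0, 3, 4]
Final vectors: VV[0]=[4, 2, 2]; VV[1]=[0, 3, 1]; VV[2]=[0, 3, 4]

Answer: 0 3 1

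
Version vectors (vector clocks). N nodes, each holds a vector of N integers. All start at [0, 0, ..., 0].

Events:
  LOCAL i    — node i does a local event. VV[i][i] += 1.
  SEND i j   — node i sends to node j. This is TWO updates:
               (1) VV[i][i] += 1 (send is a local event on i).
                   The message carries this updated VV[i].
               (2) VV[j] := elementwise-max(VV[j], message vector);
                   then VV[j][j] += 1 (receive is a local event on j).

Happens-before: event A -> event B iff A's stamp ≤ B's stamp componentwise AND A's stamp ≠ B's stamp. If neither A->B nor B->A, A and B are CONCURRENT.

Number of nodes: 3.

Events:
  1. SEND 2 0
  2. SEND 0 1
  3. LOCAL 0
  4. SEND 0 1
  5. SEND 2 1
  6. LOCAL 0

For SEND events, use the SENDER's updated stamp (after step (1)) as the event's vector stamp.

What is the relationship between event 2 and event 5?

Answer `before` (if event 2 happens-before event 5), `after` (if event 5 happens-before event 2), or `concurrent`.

Answer: concurrent

Derivation:
Initial: VV[0]=[0, 0, 0]
Initial: VV[1]=[0, 0, 0]
Initial: VV[2]=[0, 0, 0]
Event 1: SEND 2->0: VV[2][2]++ -> VV[2]=[0, 0, 1], msg_vec=[0, 0, 1]; VV[0]=max(VV[0],msg_vec) then VV[0][0]++ -> VV[0]=[1, 0, 1]
Event 2: SEND 0->1: VV[0][0]++ -> VV[0]=[2, 0, 1], msg_vec=[2, 0, 1]; VV[1]=max(VV[1],msg_vec) then VV[1][1]++ -> VV[1]=[2, 1, 1]
Event 3: LOCAL 0: VV[0][0]++ -> VV[0]=[3, 0, 1]
Event 4: SEND 0->1: VV[0][0]++ -> VV[0]=[4, 0, 1], msg_vec=[4, 0, 1]; VV[1]=max(VV[1],msg_vec) then VV[1][1]++ -> VV[1]=[4, 2, 1]
Event 5: SEND 2->1: VV[2][2]++ -> VV[2]=[0, 0, 2], msg_vec=[0, 0, 2]; VV[1]=max(VV[1],msg_vec) then VV[1][1]++ -> VV[1]=[4, 3, 2]
Event 6: LOCAL 0: VV[0][0]++ -> VV[0]=[5, 0, 1]
Event 2 stamp: [2, 0, 1]
Event 5 stamp: [0, 0, 2]
[2, 0, 1] <= [0, 0, 2]? False
[0, 0, 2] <= [2, 0, 1]? False
Relation: concurrent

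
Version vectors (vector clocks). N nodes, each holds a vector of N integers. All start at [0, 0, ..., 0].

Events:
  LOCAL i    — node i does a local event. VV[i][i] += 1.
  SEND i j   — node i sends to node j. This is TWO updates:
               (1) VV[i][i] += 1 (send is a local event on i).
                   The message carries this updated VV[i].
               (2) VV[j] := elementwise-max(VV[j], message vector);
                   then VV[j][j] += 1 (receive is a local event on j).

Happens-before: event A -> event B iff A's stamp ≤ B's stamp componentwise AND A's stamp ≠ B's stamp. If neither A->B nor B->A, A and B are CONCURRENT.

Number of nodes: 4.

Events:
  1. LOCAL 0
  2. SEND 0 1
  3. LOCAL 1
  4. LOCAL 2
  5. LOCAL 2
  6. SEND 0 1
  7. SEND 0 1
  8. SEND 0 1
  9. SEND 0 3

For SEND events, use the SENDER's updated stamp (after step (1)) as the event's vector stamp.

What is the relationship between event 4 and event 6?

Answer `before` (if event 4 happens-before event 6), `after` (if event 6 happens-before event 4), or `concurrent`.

Initial: VV[0]=[0, 0, 0, 0]
Initial: VV[1]=[0, 0, 0, 0]
Initial: VV[2]=[0, 0, 0, 0]
Initial: VV[3]=[0, 0, 0, 0]
Event 1: LOCAL 0: VV[0][0]++ -> VV[0]=[1, 0, 0, 0]
Event 2: SEND 0->1: VV[0][0]++ -> VV[0]=[2, 0, 0, 0], msg_vec=[2, 0, 0, 0]; VV[1]=max(VV[1],msg_vec) then VV[1][1]++ -> VV[1]=[2, 1, 0, 0]
Event 3: LOCAL 1: VV[1][1]++ -> VV[1]=[2, 2, 0, 0]
Event 4: LOCAL 2: VV[2][2]++ -> VV[2]=[0, 0, 1, 0]
Event 5: LOCAL 2: VV[2][2]++ -> VV[2]=[0, 0, 2, 0]
Event 6: SEND 0->1: VV[0][0]++ -> VV[0]=[3, 0, 0, 0], msg_vec=[3, 0, 0, 0]; VV[1]=max(VV[1],msg_vec) then VV[1][1]++ -> VV[1]=[3, 3, 0, 0]
Event 7: SEND 0->1: VV[0][0]++ -> VV[0]=[4, 0, 0, 0], msg_vec=[4, 0, 0, 0]; VV[1]=max(VV[1],msg_vec) then VV[1][1]++ -> VV[1]=[4, 4, 0, 0]
Event 8: SEND 0->1: VV[0][0]++ -> VV[0]=[5, 0, 0, 0], msg_vec=[5, 0, 0, 0]; VV[1]=max(VV[1],msg_vec) then VV[1][1]++ -> VV[1]=[5, 5, 0, 0]
Event 9: SEND 0->3: VV[0][0]++ -> VV[0]=[6, 0, 0, 0], msg_vec=[6, 0, 0, 0]; VV[3]=max(VV[3],msg_vec) then VV[3][3]++ -> VV[3]=[6, 0, 0, 1]
Event 4 stamp: [0, 0, 1, 0]
Event 6 stamp: [3, 0, 0, 0]
[0, 0, 1, 0] <= [3, 0, 0, 0]? False
[3, 0, 0, 0] <= [0, 0, 1, 0]? False
Relation: concurrent

Answer: concurrent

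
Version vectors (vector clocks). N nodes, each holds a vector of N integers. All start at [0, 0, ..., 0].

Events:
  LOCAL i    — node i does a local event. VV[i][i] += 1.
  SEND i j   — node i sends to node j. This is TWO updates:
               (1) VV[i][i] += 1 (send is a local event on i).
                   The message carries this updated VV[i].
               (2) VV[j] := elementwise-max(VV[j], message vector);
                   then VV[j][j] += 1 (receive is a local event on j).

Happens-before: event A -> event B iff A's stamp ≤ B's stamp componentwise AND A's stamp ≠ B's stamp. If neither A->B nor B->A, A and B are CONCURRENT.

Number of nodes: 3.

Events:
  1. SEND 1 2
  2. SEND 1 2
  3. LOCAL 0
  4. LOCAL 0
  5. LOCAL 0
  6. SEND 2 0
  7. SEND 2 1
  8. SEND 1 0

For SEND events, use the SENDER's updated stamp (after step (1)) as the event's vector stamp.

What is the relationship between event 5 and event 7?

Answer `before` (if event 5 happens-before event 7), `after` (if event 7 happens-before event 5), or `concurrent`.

Answer: concurrent

Derivation:
Initial: VV[0]=[0, 0, 0]
Initial: VV[1]=[0, 0, 0]
Initial: VV[2]=[0, 0, 0]
Event 1: SEND 1->2: VV[1][1]++ -> VV[1]=[0, 1, 0], msg_vec=[0, 1, 0]; VV[2]=max(VV[2],msg_vec) then VV[2][2]++ -> VV[2]=[0, 1, 1]
Event 2: SEND 1->2: VV[1][1]++ -> VV[1]=[0, 2, 0], msg_vec=[0, 2, 0]; VV[2]=max(VV[2],msg_vec) then VV[2][2]++ -> VV[2]=[0, 2, 2]
Event 3: LOCAL 0: VV[0][0]++ -> VV[0]=[1, 0, 0]
Event 4: LOCAL 0: VV[0][0]++ -> VV[0]=[2, 0, 0]
Event 5: LOCAL 0: VV[0][0]++ -> VV[0]=[3, 0, 0]
Event 6: SEND 2->0: VV[2][2]++ -> VV[2]=[0, 2, 3], msg_vec=[0, 2, 3]; VV[0]=max(VV[0],msg_vec) then VV[0][0]++ -> VV[0]=[4, 2, 3]
Event 7: SEND 2->1: VV[2][2]++ -> VV[2]=[0, 2, 4], msg_vec=[0, 2, 4]; VV[1]=max(VV[1],msg_vec) then VV[1][1]++ -> VV[1]=[0, 3, 4]
Event 8: SEND 1->0: VV[1][1]++ -> VV[1]=[0, 4, 4], msg_vec=[0, 4, 4]; VV[0]=max(VV[0],msg_vec) then VV[0][0]++ -> VV[0]=[5, 4, 4]
Event 5 stamp: [3, 0, 0]
Event 7 stamp: [0, 2, 4]
[3, 0, 0] <= [0, 2, 4]? False
[0, 2, 4] <= [3, 0, 0]? False
Relation: concurrent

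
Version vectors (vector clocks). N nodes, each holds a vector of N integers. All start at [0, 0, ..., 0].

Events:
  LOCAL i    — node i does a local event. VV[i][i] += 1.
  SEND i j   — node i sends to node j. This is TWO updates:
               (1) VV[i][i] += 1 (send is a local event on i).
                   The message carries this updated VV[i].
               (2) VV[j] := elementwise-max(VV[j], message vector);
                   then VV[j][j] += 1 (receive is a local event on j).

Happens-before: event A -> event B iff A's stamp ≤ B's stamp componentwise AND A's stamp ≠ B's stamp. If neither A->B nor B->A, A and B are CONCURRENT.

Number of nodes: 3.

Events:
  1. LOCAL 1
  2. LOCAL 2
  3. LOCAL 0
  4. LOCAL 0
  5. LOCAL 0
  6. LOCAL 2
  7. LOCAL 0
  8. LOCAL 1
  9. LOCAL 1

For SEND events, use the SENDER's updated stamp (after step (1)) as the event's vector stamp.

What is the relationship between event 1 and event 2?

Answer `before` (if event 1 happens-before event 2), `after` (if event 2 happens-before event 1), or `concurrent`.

Initial: VV[0]=[0, 0, 0]
Initial: VV[1]=[0, 0, 0]
Initial: VV[2]=[0, 0, 0]
Event 1: LOCAL 1: VV[1][1]++ -> VV[1]=[0, 1, 0]
Event 2: LOCAL 2: VV[2][2]++ -> VV[2]=[0, 0, 1]
Event 3: LOCAL 0: VV[0][0]++ -> VV[0]=[1, 0, 0]
Event 4: LOCAL 0: VV[0][0]++ -> VV[0]=[2, 0, 0]
Event 5: LOCAL 0: VV[0][0]++ -> VV[0]=[3, 0, 0]
Event 6: LOCAL 2: VV[2][2]++ -> VV[2]=[0, 0, 2]
Event 7: LOCAL 0: VV[0][0]++ -> VV[0]=[4, 0, 0]
Event 8: LOCAL 1: VV[1][1]++ -> VV[1]=[0, 2, 0]
Event 9: LOCAL 1: VV[1][1]++ -> VV[1]=[0, 3, 0]
Event 1 stamp: [0, 1, 0]
Event 2 stamp: [0, 0, 1]
[0, 1, 0] <= [0, 0, 1]? False
[0, 0, 1] <= [0, 1, 0]? False
Relation: concurrent

Answer: concurrent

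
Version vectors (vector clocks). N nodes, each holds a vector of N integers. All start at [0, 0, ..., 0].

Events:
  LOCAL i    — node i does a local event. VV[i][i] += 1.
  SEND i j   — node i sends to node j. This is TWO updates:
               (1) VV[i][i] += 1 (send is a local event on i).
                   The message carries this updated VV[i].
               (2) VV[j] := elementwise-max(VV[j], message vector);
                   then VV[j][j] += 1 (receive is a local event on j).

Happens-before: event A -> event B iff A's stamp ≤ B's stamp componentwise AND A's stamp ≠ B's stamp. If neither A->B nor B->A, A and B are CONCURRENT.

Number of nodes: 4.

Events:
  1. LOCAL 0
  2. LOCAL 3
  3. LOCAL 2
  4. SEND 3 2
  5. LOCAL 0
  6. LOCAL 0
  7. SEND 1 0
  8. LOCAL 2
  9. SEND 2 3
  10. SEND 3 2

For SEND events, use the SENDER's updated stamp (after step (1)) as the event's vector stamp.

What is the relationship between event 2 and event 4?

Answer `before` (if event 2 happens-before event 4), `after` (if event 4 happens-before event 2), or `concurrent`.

Answer: before

Derivation:
Initial: VV[0]=[0, 0, 0, 0]
Initial: VV[1]=[0, 0, 0, 0]
Initial: VV[2]=[0, 0, 0, 0]
Initial: VV[3]=[0, 0, 0, 0]
Event 1: LOCAL 0: VV[0][0]++ -> VV[0]=[1, 0, 0, 0]
Event 2: LOCAL 3: VV[3][3]++ -> VV[3]=[0, 0, 0, 1]
Event 3: LOCAL 2: VV[2][2]++ -> VV[2]=[0, 0, 1, 0]
Event 4: SEND 3->2: VV[3][3]++ -> VV[3]=[0, 0, 0, 2], msg_vec=[0, 0, 0, 2]; VV[2]=max(VV[2],msg_vec) then VV[2][2]++ -> VV[2]=[0, 0, 2, 2]
Event 5: LOCAL 0: VV[0][0]++ -> VV[0]=[2, 0, 0, 0]
Event 6: LOCAL 0: VV[0][0]++ -> VV[0]=[3, 0, 0, 0]
Event 7: SEND 1->0: VV[1][1]++ -> VV[1]=[0, 1, 0, 0], msg_vec=[0, 1, 0, 0]; VV[0]=max(VV[0],msg_vec) then VV[0][0]++ -> VV[0]=[4, 1, 0, 0]
Event 8: LOCAL 2: VV[2][2]++ -> VV[2]=[0, 0, 3, 2]
Event 9: SEND 2->3: VV[2][2]++ -> VV[2]=[0, 0, 4, 2], msg_vec=[0, 0, 4, 2]; VV[3]=max(VV[3],msg_vec) then VV[3][3]++ -> VV[3]=[0, 0, 4, 3]
Event 10: SEND 3->2: VV[3][3]++ -> VV[3]=[0, 0, 4, 4], msg_vec=[0, 0, 4, 4]; VV[2]=max(VV[2],msg_vec) then VV[2][2]++ -> VV[2]=[0, 0, 5, 4]
Event 2 stamp: [0, 0, 0, 1]
Event 4 stamp: [0, 0, 0, 2]
[0, 0, 0, 1] <= [0, 0, 0, 2]? True
[0, 0, 0, 2] <= [0, 0, 0, 1]? False
Relation: before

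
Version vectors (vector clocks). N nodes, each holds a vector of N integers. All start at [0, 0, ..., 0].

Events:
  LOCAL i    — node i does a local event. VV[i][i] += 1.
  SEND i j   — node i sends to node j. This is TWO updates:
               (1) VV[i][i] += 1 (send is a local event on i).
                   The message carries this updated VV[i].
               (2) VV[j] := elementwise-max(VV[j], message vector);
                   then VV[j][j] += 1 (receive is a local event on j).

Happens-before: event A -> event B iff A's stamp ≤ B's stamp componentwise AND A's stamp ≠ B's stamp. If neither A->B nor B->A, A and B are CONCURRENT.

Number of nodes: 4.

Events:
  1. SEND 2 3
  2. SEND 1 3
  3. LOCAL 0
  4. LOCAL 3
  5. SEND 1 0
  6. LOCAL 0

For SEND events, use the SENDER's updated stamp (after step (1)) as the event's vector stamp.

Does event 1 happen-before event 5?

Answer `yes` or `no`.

Initial: VV[0]=[0, 0, 0, 0]
Initial: VV[1]=[0, 0, 0, 0]
Initial: VV[2]=[0, 0, 0, 0]
Initial: VV[3]=[0, 0, 0, 0]
Event 1: SEND 2->3: VV[2][2]++ -> VV[2]=[0, 0, 1, 0], msg_vec=[0, 0, 1, 0]; VV[3]=max(VV[3],msg_vec) then VV[3][3]++ -> VV[3]=[0, 0, 1, 1]
Event 2: SEND 1->3: VV[1][1]++ -> VV[1]=[0, 1, 0, 0], msg_vec=[0, 1, 0, 0]; VV[3]=max(VV[3],msg_vec) then VV[3][3]++ -> VV[3]=[0, 1, 1, 2]
Event 3: LOCAL 0: VV[0][0]++ -> VV[0]=[1, 0, 0, 0]
Event 4: LOCAL 3: VV[3][3]++ -> VV[3]=[0, 1, 1, 3]
Event 5: SEND 1->0: VV[1][1]++ -> VV[1]=[0, 2, 0, 0], msg_vec=[0, 2, 0, 0]; VV[0]=max(VV[0],msg_vec) then VV[0][0]++ -> VV[0]=[2, 2, 0, 0]
Event 6: LOCAL 0: VV[0][0]++ -> VV[0]=[3, 2, 0, 0]
Event 1 stamp: [0, 0, 1, 0]
Event 5 stamp: [0, 2, 0, 0]
[0, 0, 1, 0] <= [0, 2, 0, 0]? False. Equal? False. Happens-before: False

Answer: no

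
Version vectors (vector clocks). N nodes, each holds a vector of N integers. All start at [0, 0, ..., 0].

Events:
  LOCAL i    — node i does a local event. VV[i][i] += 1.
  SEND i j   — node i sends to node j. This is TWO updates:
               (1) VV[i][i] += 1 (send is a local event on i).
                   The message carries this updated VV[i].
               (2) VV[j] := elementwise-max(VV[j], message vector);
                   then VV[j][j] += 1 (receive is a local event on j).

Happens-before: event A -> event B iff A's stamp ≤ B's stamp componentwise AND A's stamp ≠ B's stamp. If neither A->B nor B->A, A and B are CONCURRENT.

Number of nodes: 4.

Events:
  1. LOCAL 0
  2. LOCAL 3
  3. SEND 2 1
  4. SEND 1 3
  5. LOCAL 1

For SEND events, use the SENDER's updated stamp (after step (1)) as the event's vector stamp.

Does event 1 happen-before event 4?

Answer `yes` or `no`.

Answer: no

Derivation:
Initial: VV[0]=[0, 0, 0, 0]
Initial: VV[1]=[0, 0, 0, 0]
Initial: VV[2]=[0, 0, 0, 0]
Initial: VV[3]=[0, 0, 0, 0]
Event 1: LOCAL 0: VV[0][0]++ -> VV[0]=[1, 0, 0, 0]
Event 2: LOCAL 3: VV[3][3]++ -> VV[3]=[0, 0, 0, 1]
Event 3: SEND 2->1: VV[2][2]++ -> VV[2]=[0, 0, 1, 0], msg_vec=[0, 0, 1, 0]; VV[1]=max(VV[1],msg_vec) then VV[1][1]++ -> VV[1]=[0, 1, 1, 0]
Event 4: SEND 1->3: VV[1][1]++ -> VV[1]=[0, 2, 1, 0], msg_vec=[0, 2, 1, 0]; VV[3]=max(VV[3],msg_vec) then VV[3][3]++ -> VV[3]=[0, 2, 1, 2]
Event 5: LOCAL 1: VV[1][1]++ -> VV[1]=[0, 3, 1, 0]
Event 1 stamp: [1, 0, 0, 0]
Event 4 stamp: [0, 2, 1, 0]
[1, 0, 0, 0] <= [0, 2, 1, 0]? False. Equal? False. Happens-before: False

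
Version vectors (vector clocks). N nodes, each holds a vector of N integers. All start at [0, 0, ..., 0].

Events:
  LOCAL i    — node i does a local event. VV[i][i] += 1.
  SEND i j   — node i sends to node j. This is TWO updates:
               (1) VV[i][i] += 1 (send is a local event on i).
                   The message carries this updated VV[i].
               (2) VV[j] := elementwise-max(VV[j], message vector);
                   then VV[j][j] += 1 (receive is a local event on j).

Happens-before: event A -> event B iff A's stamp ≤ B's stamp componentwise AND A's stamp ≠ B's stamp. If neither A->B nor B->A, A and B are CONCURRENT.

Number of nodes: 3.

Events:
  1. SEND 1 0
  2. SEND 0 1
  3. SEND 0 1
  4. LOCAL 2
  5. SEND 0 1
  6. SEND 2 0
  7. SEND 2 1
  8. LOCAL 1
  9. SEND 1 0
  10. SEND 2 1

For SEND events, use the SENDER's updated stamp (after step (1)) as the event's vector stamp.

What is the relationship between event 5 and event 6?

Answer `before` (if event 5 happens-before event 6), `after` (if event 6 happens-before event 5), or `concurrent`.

Answer: concurrent

Derivation:
Initial: VV[0]=[0, 0, 0]
Initial: VV[1]=[0, 0, 0]
Initial: VV[2]=[0, 0, 0]
Event 1: SEND 1->0: VV[1][1]++ -> VV[1]=[0, 1, 0], msg_vec=[0, 1, 0]; VV[0]=max(VV[0],msg_vec) then VV[0][0]++ -> VV[0]=[1, 1, 0]
Event 2: SEND 0->1: VV[0][0]++ -> VV[0]=[2, 1, 0], msg_vec=[2, 1, 0]; VV[1]=max(VV[1],msg_vec) then VV[1][1]++ -> VV[1]=[2, 2, 0]
Event 3: SEND 0->1: VV[0][0]++ -> VV[0]=[3, 1, 0], msg_vec=[3, 1, 0]; VV[1]=max(VV[1],msg_vec) then VV[1][1]++ -> VV[1]=[3, 3, 0]
Event 4: LOCAL 2: VV[2][2]++ -> VV[2]=[0, 0, 1]
Event 5: SEND 0->1: VV[0][0]++ -> VV[0]=[4, 1, 0], msg_vec=[4, 1, 0]; VV[1]=max(VV[1],msg_vec) then VV[1][1]++ -> VV[1]=[4, 4, 0]
Event 6: SEND 2->0: VV[2][2]++ -> VV[2]=[0, 0, 2], msg_vec=[0, 0, 2]; VV[0]=max(VV[0],msg_vec) then VV[0][0]++ -> VV[0]=[5, 1, 2]
Event 7: SEND 2->1: VV[2][2]++ -> VV[2]=[0, 0, 3], msg_vec=[0, 0, 3]; VV[1]=max(VV[1],msg_vec) then VV[1][1]++ -> VV[1]=[4, 5, 3]
Event 8: LOCAL 1: VV[1][1]++ -> VV[1]=[4, 6, 3]
Event 9: SEND 1->0: VV[1][1]++ -> VV[1]=[4, 7, 3], msg_vec=[4, 7, 3]; VV[0]=max(VV[0],msg_vec) then VV[0][0]++ -> VV[0]=[6, 7, 3]
Event 10: SEND 2->1: VV[2][2]++ -> VV[2]=[0, 0, 4], msg_vec=[0, 0, 4]; VV[1]=max(VV[1],msg_vec) then VV[1][1]++ -> VV[1]=[4, 8, 4]
Event 5 stamp: [4, 1, 0]
Event 6 stamp: [0, 0, 2]
[4, 1, 0] <= [0, 0, 2]? False
[0, 0, 2] <= [4, 1, 0]? False
Relation: concurrent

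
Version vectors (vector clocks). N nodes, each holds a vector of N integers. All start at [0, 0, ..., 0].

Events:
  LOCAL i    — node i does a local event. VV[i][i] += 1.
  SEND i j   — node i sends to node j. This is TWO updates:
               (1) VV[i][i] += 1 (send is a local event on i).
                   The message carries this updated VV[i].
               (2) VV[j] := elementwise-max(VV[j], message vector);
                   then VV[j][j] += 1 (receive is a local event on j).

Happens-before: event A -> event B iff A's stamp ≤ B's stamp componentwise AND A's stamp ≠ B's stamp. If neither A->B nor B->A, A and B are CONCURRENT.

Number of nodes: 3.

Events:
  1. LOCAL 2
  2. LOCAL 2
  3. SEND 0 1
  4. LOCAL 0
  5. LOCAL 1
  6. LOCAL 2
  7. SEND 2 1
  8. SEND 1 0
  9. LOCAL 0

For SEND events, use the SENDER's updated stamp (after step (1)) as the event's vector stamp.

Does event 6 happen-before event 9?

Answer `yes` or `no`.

Initial: VV[0]=[0, 0, 0]
Initial: VV[1]=[0, 0, 0]
Initial: VV[2]=[0, 0, 0]
Event 1: LOCAL 2: VV[2][2]++ -> VV[2]=[0, 0, 1]
Event 2: LOCAL 2: VV[2][2]++ -> VV[2]=[0, 0, 2]
Event 3: SEND 0->1: VV[0][0]++ -> VV[0]=[1, 0, 0], msg_vec=[1, 0, 0]; VV[1]=max(VV[1],msg_vec) then VV[1][1]++ -> VV[1]=[1, 1, 0]
Event 4: LOCAL 0: VV[0][0]++ -> VV[0]=[2, 0, 0]
Event 5: LOCAL 1: VV[1][1]++ -> VV[1]=[1, 2, 0]
Event 6: LOCAL 2: VV[2][2]++ -> VV[2]=[0, 0, 3]
Event 7: SEND 2->1: VV[2][2]++ -> VV[2]=[0, 0, 4], msg_vec=[0, 0, 4]; VV[1]=max(VV[1],msg_vec) then VV[1][1]++ -> VV[1]=[1, 3, 4]
Event 8: SEND 1->0: VV[1][1]++ -> VV[1]=[1, 4, 4], msg_vec=[1, 4, 4]; VV[0]=max(VV[0],msg_vec) then VV[0][0]++ -> VV[0]=[3, 4, 4]
Event 9: LOCAL 0: VV[0][0]++ -> VV[0]=[4, 4, 4]
Event 6 stamp: [0, 0, 3]
Event 9 stamp: [4, 4, 4]
[0, 0, 3] <= [4, 4, 4]? True. Equal? False. Happens-before: True

Answer: yes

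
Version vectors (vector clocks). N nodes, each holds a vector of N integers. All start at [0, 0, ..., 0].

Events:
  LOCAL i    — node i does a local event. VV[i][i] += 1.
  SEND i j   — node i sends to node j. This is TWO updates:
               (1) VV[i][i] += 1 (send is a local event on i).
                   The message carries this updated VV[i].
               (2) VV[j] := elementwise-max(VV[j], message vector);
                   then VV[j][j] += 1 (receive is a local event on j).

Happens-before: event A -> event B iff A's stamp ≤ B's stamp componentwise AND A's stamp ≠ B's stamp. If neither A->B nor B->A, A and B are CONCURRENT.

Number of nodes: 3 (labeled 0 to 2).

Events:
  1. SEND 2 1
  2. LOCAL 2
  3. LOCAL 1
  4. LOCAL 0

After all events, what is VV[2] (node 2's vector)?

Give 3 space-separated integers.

Initial: VV[0]=[0, 0, 0]
Initial: VV[1]=[0, 0, 0]
Initial: VV[2]=[0, 0, 0]
Event 1: SEND 2->1: VV[2][2]++ -> VV[2]=[0, 0, 1], msg_vec=[0, 0, 1]; VV[1]=max(VV[1],msg_vec) then VV[1][1]++ -> VV[1]=[0, 1, 1]
Event 2: LOCAL 2: VV[2][2]++ -> VV[2]=[0, 0, 2]
Event 3: LOCAL 1: VV[1][1]++ -> VV[1]=[0, 2, 1]
Event 4: LOCAL 0: VV[0][0]++ -> VV[0]=[1, 0, 0]
Final vectors: VV[0]=[1, 0, 0]; VV[1]=[0, 2, 1]; VV[2]=[0, 0, 2]

Answer: 0 0 2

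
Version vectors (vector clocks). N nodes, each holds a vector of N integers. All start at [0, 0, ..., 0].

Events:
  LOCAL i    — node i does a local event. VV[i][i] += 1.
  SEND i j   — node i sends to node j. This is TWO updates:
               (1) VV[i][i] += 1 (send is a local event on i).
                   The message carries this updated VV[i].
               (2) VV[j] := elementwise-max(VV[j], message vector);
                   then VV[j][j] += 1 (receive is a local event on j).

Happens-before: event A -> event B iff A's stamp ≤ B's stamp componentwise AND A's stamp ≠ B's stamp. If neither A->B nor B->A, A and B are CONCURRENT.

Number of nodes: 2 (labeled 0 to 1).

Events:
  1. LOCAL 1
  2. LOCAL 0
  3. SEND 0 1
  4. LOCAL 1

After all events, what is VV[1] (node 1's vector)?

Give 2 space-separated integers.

Initial: VV[0]=[0, 0]
Initial: VV[1]=[0, 0]
Event 1: LOCAL 1: VV[1][1]++ -> VV[1]=[0, 1]
Event 2: LOCAL 0: VV[0][0]++ -> VV[0]=[1, 0]
Event 3: SEND 0->1: VV[0][0]++ -> VV[0]=[2, 0], msg_vec=[2, 0]; VV[1]=max(VV[1],msg_vec) then VV[1][1]++ -> VV[1]=[2, 2]
Event 4: LOCAL 1: VV[1][1]++ -> VV[1]=[2, 3]
Final vectors: VV[0]=[2, 0]; VV[1]=[2, 3]

Answer: 2 3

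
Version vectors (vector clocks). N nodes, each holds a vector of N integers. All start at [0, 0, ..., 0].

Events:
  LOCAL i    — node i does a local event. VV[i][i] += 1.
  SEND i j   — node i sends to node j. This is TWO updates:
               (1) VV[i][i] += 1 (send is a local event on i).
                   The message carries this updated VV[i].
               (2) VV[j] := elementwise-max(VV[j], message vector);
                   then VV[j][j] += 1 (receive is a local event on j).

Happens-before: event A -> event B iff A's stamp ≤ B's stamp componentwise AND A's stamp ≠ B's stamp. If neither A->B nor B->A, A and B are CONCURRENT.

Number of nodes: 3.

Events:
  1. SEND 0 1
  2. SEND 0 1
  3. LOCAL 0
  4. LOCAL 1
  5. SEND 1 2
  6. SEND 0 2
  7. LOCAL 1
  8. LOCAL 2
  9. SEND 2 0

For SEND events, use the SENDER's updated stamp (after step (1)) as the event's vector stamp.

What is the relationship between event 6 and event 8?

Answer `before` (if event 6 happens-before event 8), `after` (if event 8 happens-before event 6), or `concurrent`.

Initial: VV[0]=[0, 0, 0]
Initial: VV[1]=[0, 0, 0]
Initial: VV[2]=[0, 0, 0]
Event 1: SEND 0->1: VV[0][0]++ -> VV[0]=[1, 0, 0], msg_vec=[1, 0, 0]; VV[1]=max(VV[1],msg_vec) then VV[1][1]++ -> VV[1]=[1, 1, 0]
Event 2: SEND 0->1: VV[0][0]++ -> VV[0]=[2, 0, 0], msg_vec=[2, 0, 0]; VV[1]=max(VV[1],msg_vec) then VV[1][1]++ -> VV[1]=[2, 2, 0]
Event 3: LOCAL 0: VV[0][0]++ -> VV[0]=[3, 0, 0]
Event 4: LOCAL 1: VV[1][1]++ -> VV[1]=[2, 3, 0]
Event 5: SEND 1->2: VV[1][1]++ -> VV[1]=[2, 4, 0], msg_vec=[2, 4, 0]; VV[2]=max(VV[2],msg_vec) then VV[2][2]++ -> VV[2]=[2, 4, 1]
Event 6: SEND 0->2: VV[0][0]++ -> VV[0]=[4, 0, 0], msg_vec=[4, 0, 0]; VV[2]=max(VV[2],msg_vec) then VV[2][2]++ -> VV[2]=[4, 4, 2]
Event 7: LOCAL 1: VV[1][1]++ -> VV[1]=[2, 5, 0]
Event 8: LOCAL 2: VV[2][2]++ -> VV[2]=[4, 4, 3]
Event 9: SEND 2->0: VV[2][2]++ -> VV[2]=[4, 4, 4], msg_vec=[4, 4, 4]; VV[0]=max(VV[0],msg_vec) then VV[0][0]++ -> VV[0]=[5, 4, 4]
Event 6 stamp: [4, 0, 0]
Event 8 stamp: [4, 4, 3]
[4, 0, 0] <= [4, 4, 3]? True
[4, 4, 3] <= [4, 0, 0]? False
Relation: before

Answer: before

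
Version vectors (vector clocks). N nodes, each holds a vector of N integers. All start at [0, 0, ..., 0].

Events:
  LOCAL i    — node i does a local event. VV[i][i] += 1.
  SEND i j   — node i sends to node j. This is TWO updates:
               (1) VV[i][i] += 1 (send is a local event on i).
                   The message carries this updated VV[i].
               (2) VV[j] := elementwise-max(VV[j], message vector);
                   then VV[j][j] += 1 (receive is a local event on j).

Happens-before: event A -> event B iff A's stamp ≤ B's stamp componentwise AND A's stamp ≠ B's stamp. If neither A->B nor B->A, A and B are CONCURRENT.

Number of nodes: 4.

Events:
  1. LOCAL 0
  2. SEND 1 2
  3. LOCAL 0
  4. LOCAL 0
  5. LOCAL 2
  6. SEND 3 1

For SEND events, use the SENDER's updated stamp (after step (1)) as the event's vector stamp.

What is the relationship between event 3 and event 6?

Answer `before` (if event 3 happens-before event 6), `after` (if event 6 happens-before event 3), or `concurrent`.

Initial: VV[0]=[0, 0, 0, 0]
Initial: VV[1]=[0, 0, 0, 0]
Initial: VV[2]=[0, 0, 0, 0]
Initial: VV[3]=[0, 0, 0, 0]
Event 1: LOCAL 0: VV[0][0]++ -> VV[0]=[1, 0, 0, 0]
Event 2: SEND 1->2: VV[1][1]++ -> VV[1]=[0, 1, 0, 0], msg_vec=[0, 1, 0, 0]; VV[2]=max(VV[2],msg_vec) then VV[2][2]++ -> VV[2]=[0, 1, 1, 0]
Event 3: LOCAL 0: VV[0][0]++ -> VV[0]=[2, 0, 0, 0]
Event 4: LOCAL 0: VV[0][0]++ -> VV[0]=[3, 0, 0, 0]
Event 5: LOCAL 2: VV[2][2]++ -> VV[2]=[0, 1, 2, 0]
Event 6: SEND 3->1: VV[3][3]++ -> VV[3]=[0, 0, 0, 1], msg_vec=[0, 0, 0, 1]; VV[1]=max(VV[1],msg_vec) then VV[1][1]++ -> VV[1]=[0, 2, 0, 1]
Event 3 stamp: [2, 0, 0, 0]
Event 6 stamp: [0, 0, 0, 1]
[2, 0, 0, 0] <= [0, 0, 0, 1]? False
[0, 0, 0, 1] <= [2, 0, 0, 0]? False
Relation: concurrent

Answer: concurrent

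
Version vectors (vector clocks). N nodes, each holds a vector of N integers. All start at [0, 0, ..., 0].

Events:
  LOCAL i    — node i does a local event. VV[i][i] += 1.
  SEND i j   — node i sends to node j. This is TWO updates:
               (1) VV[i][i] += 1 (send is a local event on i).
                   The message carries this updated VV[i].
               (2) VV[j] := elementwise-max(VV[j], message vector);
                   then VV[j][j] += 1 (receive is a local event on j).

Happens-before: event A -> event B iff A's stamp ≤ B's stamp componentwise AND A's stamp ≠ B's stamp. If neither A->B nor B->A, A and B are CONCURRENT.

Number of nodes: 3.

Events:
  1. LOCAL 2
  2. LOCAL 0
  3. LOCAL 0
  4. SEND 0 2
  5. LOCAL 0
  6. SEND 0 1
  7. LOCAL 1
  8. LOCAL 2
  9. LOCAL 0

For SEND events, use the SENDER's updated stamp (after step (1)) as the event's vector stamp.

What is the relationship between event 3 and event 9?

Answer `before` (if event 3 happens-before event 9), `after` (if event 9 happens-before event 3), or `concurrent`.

Answer: before

Derivation:
Initial: VV[0]=[0, 0, 0]
Initial: VV[1]=[0, 0, 0]
Initial: VV[2]=[0, 0, 0]
Event 1: LOCAL 2: VV[2][2]++ -> VV[2]=[0, 0, 1]
Event 2: LOCAL 0: VV[0][0]++ -> VV[0]=[1, 0, 0]
Event 3: LOCAL 0: VV[0][0]++ -> VV[0]=[2, 0, 0]
Event 4: SEND 0->2: VV[0][0]++ -> VV[0]=[3, 0, 0], msg_vec=[3, 0, 0]; VV[2]=max(VV[2],msg_vec) then VV[2][2]++ -> VV[2]=[3, 0, 2]
Event 5: LOCAL 0: VV[0][0]++ -> VV[0]=[4, 0, 0]
Event 6: SEND 0->1: VV[0][0]++ -> VV[0]=[5, 0, 0], msg_vec=[5, 0, 0]; VV[1]=max(VV[1],msg_vec) then VV[1][1]++ -> VV[1]=[5, 1, 0]
Event 7: LOCAL 1: VV[1][1]++ -> VV[1]=[5, 2, 0]
Event 8: LOCAL 2: VV[2][2]++ -> VV[2]=[3, 0, 3]
Event 9: LOCAL 0: VV[0][0]++ -> VV[0]=[6, 0, 0]
Event 3 stamp: [2, 0, 0]
Event 9 stamp: [6, 0, 0]
[2, 0, 0] <= [6, 0, 0]? True
[6, 0, 0] <= [2, 0, 0]? False
Relation: before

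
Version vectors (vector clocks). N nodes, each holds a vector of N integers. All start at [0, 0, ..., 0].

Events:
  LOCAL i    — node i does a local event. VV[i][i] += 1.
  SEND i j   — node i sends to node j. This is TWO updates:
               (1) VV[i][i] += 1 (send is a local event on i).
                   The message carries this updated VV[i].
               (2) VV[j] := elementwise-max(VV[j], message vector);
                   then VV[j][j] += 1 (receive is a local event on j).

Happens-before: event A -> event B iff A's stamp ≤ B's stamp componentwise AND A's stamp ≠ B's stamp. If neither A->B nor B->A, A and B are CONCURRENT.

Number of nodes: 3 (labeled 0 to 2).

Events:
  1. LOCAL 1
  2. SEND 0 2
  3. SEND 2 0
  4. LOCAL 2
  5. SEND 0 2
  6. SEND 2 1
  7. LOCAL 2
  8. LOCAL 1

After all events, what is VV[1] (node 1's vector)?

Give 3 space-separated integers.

Answer: 3 3 5

Derivation:
Initial: VV[0]=[0, 0, 0]
Initial: VV[1]=[0, 0, 0]
Initial: VV[2]=[0, 0, 0]
Event 1: LOCAL 1: VV[1][1]++ -> VV[1]=[0, 1, 0]
Event 2: SEND 0->2: VV[0][0]++ -> VV[0]=[1, 0, 0], msg_vec=[1, 0, 0]; VV[2]=max(VV[2],msg_vec) then VV[2][2]++ -> VV[2]=[1, 0, 1]
Event 3: SEND 2->0: VV[2][2]++ -> VV[2]=[1, 0, 2], msg_vec=[1, 0, 2]; VV[0]=max(VV[0],msg_vec) then VV[0][0]++ -> VV[0]=[2, 0, 2]
Event 4: LOCAL 2: VV[2][2]++ -> VV[2]=[1, 0, 3]
Event 5: SEND 0->2: VV[0][0]++ -> VV[0]=[3, 0, 2], msg_vec=[3, 0, 2]; VV[2]=max(VV[2],msg_vec) then VV[2][2]++ -> VV[2]=[3, 0, 4]
Event 6: SEND 2->1: VV[2][2]++ -> VV[2]=[3, 0, 5], msg_vec=[3, 0, 5]; VV[1]=max(VV[1],msg_vec) then VV[1][1]++ -> VV[1]=[3, 2, 5]
Event 7: LOCAL 2: VV[2][2]++ -> VV[2]=[3, 0, 6]
Event 8: LOCAL 1: VV[1][1]++ -> VV[1]=[3, 3, 5]
Final vectors: VV[0]=[3, 0, 2]; VV[1]=[3, 3, 5]; VV[2]=[3, 0, 6]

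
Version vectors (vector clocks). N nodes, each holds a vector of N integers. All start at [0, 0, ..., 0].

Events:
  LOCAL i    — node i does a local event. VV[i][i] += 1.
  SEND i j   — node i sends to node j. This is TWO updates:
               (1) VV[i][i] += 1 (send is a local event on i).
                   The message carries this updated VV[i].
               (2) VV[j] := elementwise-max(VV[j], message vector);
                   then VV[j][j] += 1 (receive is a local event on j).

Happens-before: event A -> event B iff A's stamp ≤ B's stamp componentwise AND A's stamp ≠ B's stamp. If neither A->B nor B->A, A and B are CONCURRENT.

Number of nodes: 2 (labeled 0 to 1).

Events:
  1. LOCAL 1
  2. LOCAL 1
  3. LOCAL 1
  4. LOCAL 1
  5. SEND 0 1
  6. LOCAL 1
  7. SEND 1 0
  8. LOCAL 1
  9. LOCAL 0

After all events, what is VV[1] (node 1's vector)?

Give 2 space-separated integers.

Answer: 1 8

Derivation:
Initial: VV[0]=[0, 0]
Initial: VV[1]=[0, 0]
Event 1: LOCAL 1: VV[1][1]++ -> VV[1]=[0, 1]
Event 2: LOCAL 1: VV[1][1]++ -> VV[1]=[0, 2]
Event 3: LOCAL 1: VV[1][1]++ -> VV[1]=[0, 3]
Event 4: LOCAL 1: VV[1][1]++ -> VV[1]=[0, 4]
Event 5: SEND 0->1: VV[0][0]++ -> VV[0]=[1, 0], msg_vec=[1, 0]; VV[1]=max(VV[1],msg_vec) then VV[1][1]++ -> VV[1]=[1, 5]
Event 6: LOCAL 1: VV[1][1]++ -> VV[1]=[1, 6]
Event 7: SEND 1->0: VV[1][1]++ -> VV[1]=[1, 7], msg_vec=[1, 7]; VV[0]=max(VV[0],msg_vec) then VV[0][0]++ -> VV[0]=[2, 7]
Event 8: LOCAL 1: VV[1][1]++ -> VV[1]=[1, 8]
Event 9: LOCAL 0: VV[0][0]++ -> VV[0]=[3, 7]
Final vectors: VV[0]=[3, 7]; VV[1]=[1, 8]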